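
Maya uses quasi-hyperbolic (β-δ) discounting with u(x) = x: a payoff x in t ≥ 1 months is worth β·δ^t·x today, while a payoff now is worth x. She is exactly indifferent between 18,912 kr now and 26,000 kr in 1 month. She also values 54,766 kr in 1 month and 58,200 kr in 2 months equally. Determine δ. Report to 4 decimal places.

δ ≈ 0.9410

The second indifference involves only future payoffs, so β cancels: β·δ^1·54766 = β·δ^2·58200, giving δ = 54766/58200 = 0.94100.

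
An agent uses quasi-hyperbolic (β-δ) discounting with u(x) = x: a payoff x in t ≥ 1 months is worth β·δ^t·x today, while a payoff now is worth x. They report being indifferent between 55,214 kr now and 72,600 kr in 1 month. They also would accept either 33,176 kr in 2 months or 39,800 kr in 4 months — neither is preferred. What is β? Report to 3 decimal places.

The second indifference involves only future payoffs, so β cancels: β·δ^2·33176 = β·δ^4·39800, giving δ^2 = 33176/39800 = 0.83357, so δ = 0.91300.
The first indifference: 55214 = β·δ·72600, so β = 55214/(δ·72600) = 55214/(0.91300·72600) ≈ 0.833.

β ≈ 0.833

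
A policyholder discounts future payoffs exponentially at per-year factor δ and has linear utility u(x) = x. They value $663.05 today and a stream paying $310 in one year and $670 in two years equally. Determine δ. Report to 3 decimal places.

δ ≈ 0.790

Present value of the stream is 310·δ + 670·δ². Indifference gives 310δ + 670δ² = 663.05.
Rearranged: 670δ² + 310δ − 663.05 = 0.
δ = (−310 + √(310² + 4·670·663.05)) / (2·670) = (−310 + √1873074.00) / 1340 ≈ 0.790.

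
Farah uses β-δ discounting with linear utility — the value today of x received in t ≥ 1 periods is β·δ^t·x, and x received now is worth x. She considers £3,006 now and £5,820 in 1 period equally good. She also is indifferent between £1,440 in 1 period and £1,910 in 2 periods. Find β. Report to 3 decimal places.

β ≈ 0.685

From the later pair, β·δ^1·1440 = β·δ^2·1910; dividing through, δ = 1440/1910 = 0.75393.
Now use the now-vs-future pair: 3006 = β·δ·5820 gives β = 3006/(0.75393·5820) ≈ 0.685.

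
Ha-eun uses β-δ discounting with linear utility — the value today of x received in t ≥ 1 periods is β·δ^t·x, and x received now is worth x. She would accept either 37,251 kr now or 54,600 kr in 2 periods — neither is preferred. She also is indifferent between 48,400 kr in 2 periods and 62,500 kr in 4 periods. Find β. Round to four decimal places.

The second indifference involves only future payoffs, so β cancels: β·δ^2·48400 = β·δ^4·62500, giving δ^2 = 48400/62500 = 0.77440, so δ = 0.88000.
The first indifference: 37251 = β·δ^2·54600, so β = 37251/(δ^2·54600) = 37251/(0.77440·54600) ≈ 0.8810.

β ≈ 0.8810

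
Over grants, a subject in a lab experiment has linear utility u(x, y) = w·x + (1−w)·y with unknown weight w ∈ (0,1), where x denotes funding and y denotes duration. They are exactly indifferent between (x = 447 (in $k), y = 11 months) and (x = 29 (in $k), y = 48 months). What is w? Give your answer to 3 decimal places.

w = 0.081

u(447,11) = u(29,48) means w·447 + (1−w)·11 = w·29 + (1−w)·48.
Collecting terms: w·418 = (1−w)·37.
The marginal rate of substitution is 37/418, so w = 37/(418+37) = 0.081.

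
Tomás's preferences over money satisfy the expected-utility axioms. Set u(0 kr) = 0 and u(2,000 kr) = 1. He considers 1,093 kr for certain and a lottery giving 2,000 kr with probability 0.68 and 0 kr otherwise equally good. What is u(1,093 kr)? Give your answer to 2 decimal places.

u(1,093 kr) equals the lottery's expected utility: 0.68·1 + 0.32·0 = 0.68.

0.68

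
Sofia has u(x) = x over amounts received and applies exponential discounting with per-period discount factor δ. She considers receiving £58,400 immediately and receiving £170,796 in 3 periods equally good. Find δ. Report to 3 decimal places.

δ ≈ 0.699

Indifference means u(58400) = δ^3 · u(170796), so δ^3 = u(58400)/u(170796).
With u(x) = x: δ^3 = 58400/170796 = 0.34193.
Taking the cube root: δ = 0.34193^(1/3) ≈ 0.699.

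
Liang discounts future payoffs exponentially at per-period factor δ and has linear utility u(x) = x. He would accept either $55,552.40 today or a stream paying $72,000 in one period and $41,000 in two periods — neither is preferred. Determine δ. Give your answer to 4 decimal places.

The stream is worth 72000δ + 41000δ² today, so 72000δ + 41000δ² = 55552.40.
That is, 41000δ² + 72000δ − 55552.40 = 0, a quadratic in δ.
δ = (−72000 + √(72000² + 4·41000·55552.40)) / (2·41000) = (−72000 + √14294593600.00) / 82000 ≈ 0.5800.

δ ≈ 0.5800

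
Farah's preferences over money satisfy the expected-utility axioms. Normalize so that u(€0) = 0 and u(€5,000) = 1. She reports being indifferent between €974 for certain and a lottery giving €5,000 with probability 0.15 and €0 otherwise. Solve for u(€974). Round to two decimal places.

0.15

u(€974) equals the lottery's expected utility: 0.15·1 + 0.85·0 = 0.15.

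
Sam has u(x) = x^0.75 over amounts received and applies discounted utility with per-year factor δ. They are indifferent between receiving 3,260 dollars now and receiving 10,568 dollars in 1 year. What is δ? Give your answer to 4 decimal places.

Equating discounted utilities: u(3260) = δ·u(10568) ⇒ δ = u(3260)/u(10568).
With u(x) = x^0.75: δ = 3260^0.75/10568^0.75 = (3260/10568)^0.75 = 0.41392.

δ ≈ 0.4139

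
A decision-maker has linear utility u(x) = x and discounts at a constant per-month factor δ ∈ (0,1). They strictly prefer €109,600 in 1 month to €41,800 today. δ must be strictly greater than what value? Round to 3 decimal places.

δ > 0.381

The preference means 41800 < δ·109600.
Dividing through by 109600 gives δ > 0.38139.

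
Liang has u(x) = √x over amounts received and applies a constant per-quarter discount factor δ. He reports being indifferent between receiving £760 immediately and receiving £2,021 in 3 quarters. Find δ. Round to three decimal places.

δ ≈ 0.850

Equating discounted utilities: u(760) = δ^3·u(2021) ⇒ δ^3 = u(760)/u(2021).
With u(x) = √x: δ^3 = √760/√2021 = √(760/2021) = 0.61323.
So δ = 0.61323^(1/3) ≈ 0.850.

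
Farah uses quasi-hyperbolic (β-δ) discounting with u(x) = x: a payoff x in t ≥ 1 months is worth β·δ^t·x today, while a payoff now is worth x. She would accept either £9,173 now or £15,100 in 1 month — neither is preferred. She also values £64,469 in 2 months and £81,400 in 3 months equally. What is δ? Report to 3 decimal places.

Both payoffs in the second observation are in the future, so β drops out: δ^2·64469 = δ^3·81400 ⇒ δ = 64469/81400 = 0.79200.

δ ≈ 0.792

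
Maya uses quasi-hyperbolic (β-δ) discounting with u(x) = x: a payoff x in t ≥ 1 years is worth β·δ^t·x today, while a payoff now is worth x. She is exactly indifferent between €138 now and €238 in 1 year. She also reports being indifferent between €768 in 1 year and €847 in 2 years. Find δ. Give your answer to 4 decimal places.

From the later pair, β·δ^1·768 = β·δ^2·847; dividing through, δ = 768/847 = 0.90673.

δ ≈ 0.9067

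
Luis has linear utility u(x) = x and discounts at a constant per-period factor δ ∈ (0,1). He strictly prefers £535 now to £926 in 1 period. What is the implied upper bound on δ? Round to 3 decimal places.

δ < 0.578

The preference means 535 > δ·926.
So δ < 535/926 = 0.57775.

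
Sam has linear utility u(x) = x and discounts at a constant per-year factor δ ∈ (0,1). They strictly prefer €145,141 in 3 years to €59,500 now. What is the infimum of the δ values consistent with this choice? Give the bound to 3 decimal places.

δ > 0.743

The preference means 59500 < δ^3·145141.
So δ^3 > 59500/145141 = 0.40995; taking the cube root of both positive sides preserves the inequality.
δ > 0.40995^(1/3) = 0.743.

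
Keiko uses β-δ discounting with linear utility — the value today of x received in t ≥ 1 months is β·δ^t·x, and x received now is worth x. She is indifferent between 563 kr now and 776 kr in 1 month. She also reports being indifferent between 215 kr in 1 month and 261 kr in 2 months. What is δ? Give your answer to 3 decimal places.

From the later pair, β·δ^1·215 = β·δ^2·261; dividing through, δ = 215/261 = 0.82375.

δ ≈ 0.824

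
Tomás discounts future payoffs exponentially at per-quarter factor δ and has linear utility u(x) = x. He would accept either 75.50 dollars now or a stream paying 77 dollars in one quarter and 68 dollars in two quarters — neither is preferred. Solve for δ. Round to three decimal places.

Equating present values: 75.50 = 77δ + 68δ².
Rearranged: 68δ² + 77δ − 75.50 = 0.
The positive root is δ = [−77 + √(77² + 4·68·75.50)] / (2·68) = (−77 + 162.681)/136 ≈ 0.630.

δ ≈ 0.630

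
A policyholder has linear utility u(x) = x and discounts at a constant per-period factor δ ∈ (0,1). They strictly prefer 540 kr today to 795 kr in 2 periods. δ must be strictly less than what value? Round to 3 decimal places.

Under u(x) = x this choice says 540 > δ^2·795.
So δ^2 < 540/795 = 0.67925; taking the square root of both positive sides preserves the inequality.
δ < 0.67925^(1/2) = 0.824.

δ < 0.824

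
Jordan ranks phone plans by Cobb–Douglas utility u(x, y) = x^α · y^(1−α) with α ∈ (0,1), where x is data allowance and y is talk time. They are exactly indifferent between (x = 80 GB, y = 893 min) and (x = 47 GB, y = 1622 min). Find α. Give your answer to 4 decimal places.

α ≈ 0.5288

Set the two utilities equal: 80^α·893^(1−α) = 47^α·1622^(1−α).
Rearrange to (80/47)^α = (1622/893)^(1−α) and take logs: α·0.5318790 = (1−α)·0.5968287.
Thus α·(1.1287077) = 0.5968287, so α = 0.5968287/1.1287077 ≈ 0.5288.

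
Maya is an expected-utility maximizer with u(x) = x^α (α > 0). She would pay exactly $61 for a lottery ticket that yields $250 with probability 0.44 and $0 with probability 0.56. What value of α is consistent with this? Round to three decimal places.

α ≈ 0.582

EU(lottery) = 0.44·250^α + 0.56·0 = 0.44·250^α.
Equating: 61^α = 0.44·250^α, i.e. 0.2440^α = 0.44.
Take logs: α = ln 0.44 / ln(61/250) ≈ 0.58201.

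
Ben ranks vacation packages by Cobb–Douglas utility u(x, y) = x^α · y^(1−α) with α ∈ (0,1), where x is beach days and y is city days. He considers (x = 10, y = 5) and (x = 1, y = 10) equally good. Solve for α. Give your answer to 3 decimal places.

α ≈ 0.231

The Cobb–Douglas utilities coincide, so 10^α·5^(1−α) = 1^α·10^(1−α).
(10/1)^α = (10/5)^(1−α); take logs: α·ln(10/1) = (1−α)·ln(10/5), i.e. α·2.302585 = (1−α)·0.693147.
With A = 2.302585 and B = 0.693147: α·A = (1−α)·B, so α = B/(A+B) = 0.693147/2.995732 ≈ 0.231.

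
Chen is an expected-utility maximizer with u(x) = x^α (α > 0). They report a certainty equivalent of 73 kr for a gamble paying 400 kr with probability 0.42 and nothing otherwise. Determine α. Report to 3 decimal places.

α ≈ 0.510

The lottery's expected utility is 0.42·u(400) + 0.58·u(0) = 0.42·400^α (since u(0) = 0 for α > 0).
Indifference: 73^α = 0.42·400^α, so (73/400)^α = 0.42.
Take logs: α = ln 0.42 / ln(73/400) ≈ 0.50999.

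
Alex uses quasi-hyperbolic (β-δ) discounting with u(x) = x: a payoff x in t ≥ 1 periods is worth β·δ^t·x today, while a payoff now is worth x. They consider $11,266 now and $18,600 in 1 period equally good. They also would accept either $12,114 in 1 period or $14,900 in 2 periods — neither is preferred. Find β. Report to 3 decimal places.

β ≈ 0.745

The second indifference involves only future payoffs, so β cancels: β·δ^1·12114 = β·δ^2·14900, giving δ = 12114/14900 = 0.81302.
Now use the now-vs-future pair: 11266 = β·δ·18600 gives β = 11266/(0.81302·18600) ≈ 0.745.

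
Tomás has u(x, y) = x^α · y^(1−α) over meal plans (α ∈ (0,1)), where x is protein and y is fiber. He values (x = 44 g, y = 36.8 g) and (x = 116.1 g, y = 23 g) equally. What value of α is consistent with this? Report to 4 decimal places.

α ≈ 0.3263

Set the two utilities equal: 44^α·36.8^(1−α) = 116.1^α·23^(1−α).
Rearrange to (44/116.1)^α = (23/36.8)^(1−α) and take logs: α·-0.9702623 = (1−α)·-0.4700036.
So α/(1−α) = (-0.4700036)/(-0.9702623) = 0.4844088, and α = 0.4844088/1.4844088 ≈ 0.3263.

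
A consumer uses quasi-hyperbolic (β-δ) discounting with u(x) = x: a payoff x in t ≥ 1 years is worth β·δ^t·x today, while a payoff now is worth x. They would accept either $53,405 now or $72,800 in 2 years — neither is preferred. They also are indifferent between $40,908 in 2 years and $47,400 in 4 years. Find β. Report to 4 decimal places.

From the later pair, β·δ^2·40908 = β·δ^4·47400; dividing through, δ^2 = 40908/47400 = 0.86304, so δ = 0.92900.
Substituting δ into 53405 = β·δ^2·72800: β = 53405/(62829.165) ≈ 0.8500.

β ≈ 0.8500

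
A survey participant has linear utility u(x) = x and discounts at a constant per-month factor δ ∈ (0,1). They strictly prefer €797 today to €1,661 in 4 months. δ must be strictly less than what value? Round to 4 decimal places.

Comparing present values: 797 > δ^4·1661.
So δ^4 < 797/1661 = 0.47983; taking the 4th root of both positive sides preserves the inequality.
δ < 0.47983^(1/4) = 0.8323.

δ < 0.8323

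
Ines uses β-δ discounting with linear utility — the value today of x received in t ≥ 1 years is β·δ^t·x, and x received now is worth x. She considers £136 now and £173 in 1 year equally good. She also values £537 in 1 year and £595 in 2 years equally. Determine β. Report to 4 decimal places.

From the later pair, β·δ^1·537 = β·δ^2·595; dividing through, δ = 537/595 = 0.90252.
Now use the now-vs-future pair: 136 = β·δ·173 gives β = 136/(0.90252·173) ≈ 0.8710.

β ≈ 0.8710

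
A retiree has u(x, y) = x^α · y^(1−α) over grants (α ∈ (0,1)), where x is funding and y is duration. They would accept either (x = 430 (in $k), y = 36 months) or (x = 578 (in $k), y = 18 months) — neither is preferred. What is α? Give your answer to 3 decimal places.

α ≈ 0.701

Set the two utilities equal: 430^α·36^(1−α) = 578^α·18^(1−α).
Taking logs: α·ln 430 + (1−α)·ln 36 = α·ln 578 + (1−α)·ln 18, i.e. α·-0.295789 = (1−α)·-0.693147.
So α/(1−α) = (-0.693147)/(-0.295789) = 2.343383, and α = 2.343383/3.343383 ≈ 0.701.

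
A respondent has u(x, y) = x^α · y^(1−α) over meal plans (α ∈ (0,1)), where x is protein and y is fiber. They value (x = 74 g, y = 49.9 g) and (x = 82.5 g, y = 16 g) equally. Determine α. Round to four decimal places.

α ≈ 0.9127

Set the two utilities equal: 74^α·49.9^(1−α) = 82.5^α·16^(1−α).
(74/82.5)^α = (16/49.9)^(1−α); take logs: α·ln(74/82.5) = (1−α)·ln(16/49.9), i.e. α·-0.1087332 = (1−α)·-1.1374323.
Thus α·(-1.2461655) = -1.1374323, so α = -1.1374323/-1.2461655 ≈ 0.9127.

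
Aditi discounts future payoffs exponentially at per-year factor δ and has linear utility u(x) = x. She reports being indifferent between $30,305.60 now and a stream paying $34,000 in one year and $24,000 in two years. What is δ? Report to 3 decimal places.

Present value of the stream is 34000·δ + 24000·δ². Indifference gives 34000δ + 24000δ² = 30305.60.
That is, 24000δ² + 34000δ − 30305.60 = 0, a quadratic in δ.
δ = (−34000 + √(34000² + 4·24000·30305.60)) / (2·24000) = (−34000 + √4065337600.00) / 48000 ≈ 0.620.

δ ≈ 0.620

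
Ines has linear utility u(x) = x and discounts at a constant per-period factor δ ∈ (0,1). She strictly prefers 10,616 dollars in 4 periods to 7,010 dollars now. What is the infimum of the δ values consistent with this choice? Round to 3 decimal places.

Comparing present values: 7010 < δ^4·10616.
Dividing by 10616: δ^4 > 0.66032. Both sides are positive, so the 4th root keeps the direction.
δ > (7010/10616)^(1/4) ≈ 0.901.

δ > 0.901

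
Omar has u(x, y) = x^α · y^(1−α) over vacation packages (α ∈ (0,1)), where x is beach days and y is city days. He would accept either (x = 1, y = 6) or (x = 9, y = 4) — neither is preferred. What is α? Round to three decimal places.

Indifference: 1^α · 6^(1−α) = 9^α · 4^(1−α).
(1/9)^α = (4/6)^(1−α); take logs: α·ln(1/9) = (1−α)·ln(4/6), i.e. α·-2.197225 = (1−α)·-0.405465.
With A = -2.197225 and B = -0.405465: α·A = (1−α)·B, so α = B/(A+B) = -0.405465/-2.602690 ≈ 0.156.

α ≈ 0.156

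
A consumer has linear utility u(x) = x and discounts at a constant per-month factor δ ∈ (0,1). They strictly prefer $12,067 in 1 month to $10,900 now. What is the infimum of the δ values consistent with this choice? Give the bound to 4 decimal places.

δ > 0.9033

The preference means 10900 < δ·12067.
Dividing through by 12067 gives δ > 0.90329.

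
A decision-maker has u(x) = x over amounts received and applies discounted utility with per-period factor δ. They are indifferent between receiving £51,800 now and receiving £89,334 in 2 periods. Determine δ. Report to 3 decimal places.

Indifference means u(51800) = δ^2 · u(89334), so δ^2 = u(51800)/u(89334).
With u(x) = x: δ^2 = 51800/89334 = 0.57985.
Hence δ = (0.57985)^(1/2) = 0.76148.

δ ≈ 0.761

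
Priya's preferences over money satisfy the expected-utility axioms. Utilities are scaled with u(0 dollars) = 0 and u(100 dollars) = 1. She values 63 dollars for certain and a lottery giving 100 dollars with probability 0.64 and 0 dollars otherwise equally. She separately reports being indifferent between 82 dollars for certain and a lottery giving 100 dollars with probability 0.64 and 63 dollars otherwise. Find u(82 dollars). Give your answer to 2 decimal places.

0.87

From the first indifference, u(63 dollars) = 0.64·u(100 dollars) + 0.36·u(0 dollars) = 0.64·1 + 0.36·0 = 0.64.
Then u(82 dollars) = 0.64·u(100 dollars) + 0.36·u(63 dollars) = 0.64·1.00 + 0.36·0.64 = 0.8704.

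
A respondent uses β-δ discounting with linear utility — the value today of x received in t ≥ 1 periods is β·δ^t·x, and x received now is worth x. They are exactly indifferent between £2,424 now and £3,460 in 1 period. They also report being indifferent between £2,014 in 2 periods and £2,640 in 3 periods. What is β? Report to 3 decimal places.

β ≈ 0.918

The second indifference involves only future payoffs, so β cancels: β·δ^2·2014 = β·δ^3·2640, giving δ = 2014/2640 = 0.76288.
Substituting δ into 2424 = β·δ·3460: β = 2424/(2639.561) ≈ 0.918.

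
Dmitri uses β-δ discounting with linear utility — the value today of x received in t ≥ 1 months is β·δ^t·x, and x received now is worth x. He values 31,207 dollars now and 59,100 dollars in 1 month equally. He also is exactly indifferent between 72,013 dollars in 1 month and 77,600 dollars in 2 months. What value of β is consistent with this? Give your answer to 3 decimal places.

The second indifference involves only future payoffs, so β cancels: β·δ^1·72013 = β·δ^2·77600, giving δ = 72013/77600 = 0.92800.
Now use the now-vs-future pair: 31207 = β·δ·59100 gives β = 31207/(0.92800·59100) ≈ 0.569.

β ≈ 0.569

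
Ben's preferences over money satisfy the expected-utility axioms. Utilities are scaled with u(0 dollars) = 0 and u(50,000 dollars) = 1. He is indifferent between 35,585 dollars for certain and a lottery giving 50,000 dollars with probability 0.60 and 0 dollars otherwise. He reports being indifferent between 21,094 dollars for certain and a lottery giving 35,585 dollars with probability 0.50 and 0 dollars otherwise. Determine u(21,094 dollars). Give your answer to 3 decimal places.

0.300

First, u(35,585 dollars) = 0.60·u(50,000 dollars) + 0.40·u(0 dollars) = 0.60.
The second indifference gives u(21,094 dollars) = 0.50·u(35,585 dollars) + 0.50·u(0 dollars) = 0.50·0.60 + 0.50·0.00 = 0.3000.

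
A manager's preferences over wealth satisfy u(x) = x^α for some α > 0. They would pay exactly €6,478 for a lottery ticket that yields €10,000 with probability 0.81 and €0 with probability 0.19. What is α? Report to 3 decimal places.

α ≈ 0.485

The lottery's expected utility is 0.81·u(10000) + 0.19·u(0) = 0.81·10000^α (since u(0) = 0 for α > 0).
Indifference: 6478^α = 0.81·10000^α, so (6478/10000)^α = 0.81.
Taking logs: α·ln(6478/10000) = ln(0.81), so α = -0.210721 / -0.434173 ≈ 0.485.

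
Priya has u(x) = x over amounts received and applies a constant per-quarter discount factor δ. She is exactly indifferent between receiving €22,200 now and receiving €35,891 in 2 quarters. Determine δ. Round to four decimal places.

δ ≈ 0.7865

Equating discounted utilities: u(22200) = δ^2·u(35891) ⇒ δ^2 = u(22200)/u(35891).
With u(x) = x: δ^2 = 22200/35891 = 0.61854.
Taking the square root: δ = 0.61854^(1/2) ≈ 0.7865.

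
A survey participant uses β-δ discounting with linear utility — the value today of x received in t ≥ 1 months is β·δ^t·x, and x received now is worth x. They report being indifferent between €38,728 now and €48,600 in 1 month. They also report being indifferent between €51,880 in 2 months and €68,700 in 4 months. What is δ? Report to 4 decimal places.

Both payoffs in the second observation are in the future, so β drops out: δ^2·51880 = δ^4·68700 ⇒ δ^2 = 51880/68700 = 0.75517, so δ = 0.86900.

δ ≈ 0.8690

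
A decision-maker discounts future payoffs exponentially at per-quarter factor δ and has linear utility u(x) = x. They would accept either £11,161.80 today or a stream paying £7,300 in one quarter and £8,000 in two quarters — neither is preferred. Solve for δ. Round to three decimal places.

δ ≈ 0.810

The stream is worth 7300δ + 8000δ² today, so 7300δ + 8000δ² = 11161.80.
So 8000δ² + 7300δ − 11161.80 = 0.
By the quadratic formula (taking the positive root), δ = (−7300 + √410467600.00) / 16000 ≈ 0.810.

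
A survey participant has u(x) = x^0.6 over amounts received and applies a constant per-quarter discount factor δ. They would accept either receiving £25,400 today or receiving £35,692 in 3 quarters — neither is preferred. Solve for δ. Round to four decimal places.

The payoff in 3 quarters is discounted by δ^3, so u(25400) = δ^3·u(35692) and δ^3 = u(25400)/u(35692).
With u(x) = x^0.6: δ^3 = 25400^0.6/35692^0.6 = (25400/35692)^0.6 = 0.81538.
Hence δ = (0.81538)^(1/3) = 0.934227.

δ ≈ 0.9342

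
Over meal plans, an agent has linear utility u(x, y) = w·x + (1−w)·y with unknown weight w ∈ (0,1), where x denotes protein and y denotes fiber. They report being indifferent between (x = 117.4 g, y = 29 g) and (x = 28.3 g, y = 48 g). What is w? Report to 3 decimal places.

Equating utilities: w·117.4 + (1−w)·29 = w·28.3 + (1−w)·48.
Rearranging, 89.1·w − 19·(1−w) = 0.
So w/(1−w) = 19/89.1 = 0.2132, giving w = 19/(89.1+19) = 0.176.

w = 0.176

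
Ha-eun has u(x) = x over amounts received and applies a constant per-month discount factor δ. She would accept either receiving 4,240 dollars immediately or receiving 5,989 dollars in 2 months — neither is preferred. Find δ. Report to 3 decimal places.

The payoff in 2 months is discounted by δ^2, so u(4240) = δ^2·u(5989) and δ^2 = u(4240)/u(5989).
With u(x) = x: δ^2 = 4240/5989 = 0.70796.
Taking the square root: δ = 0.70796^(1/2) ≈ 0.841.

δ ≈ 0.841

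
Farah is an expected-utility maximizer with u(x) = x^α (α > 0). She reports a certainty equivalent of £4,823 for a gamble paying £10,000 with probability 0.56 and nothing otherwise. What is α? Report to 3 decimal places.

Since u(0) = 0, the lottery's EU is 0.56·10000^α.
Indifference: 4823^α = 0.56·10000^α, so (4823/10000)^α = 0.56.
Take logs: α = ln 0.56 / ln(4823/10000) ≈ 0.79516.

α ≈ 0.795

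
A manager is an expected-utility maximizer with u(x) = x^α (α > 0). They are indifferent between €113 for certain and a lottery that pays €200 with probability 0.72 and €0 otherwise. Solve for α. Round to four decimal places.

Since u(0) = 0, the lottery's EU is 0.72·200^α.
Indifference: 113^α = 0.72·200^α, so (113/200)^α = 0.72.
α = ln(0.72) / ln(113/200) = -0.3285041/-0.5709295 ≈ 0.5754.

α ≈ 0.5754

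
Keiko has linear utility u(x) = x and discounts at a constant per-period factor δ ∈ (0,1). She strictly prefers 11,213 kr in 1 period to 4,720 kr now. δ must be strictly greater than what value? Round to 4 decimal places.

δ > 0.4209

Comparing present values: 4720 < δ·11213.
Dividing through by 11213 gives δ > 0.42094.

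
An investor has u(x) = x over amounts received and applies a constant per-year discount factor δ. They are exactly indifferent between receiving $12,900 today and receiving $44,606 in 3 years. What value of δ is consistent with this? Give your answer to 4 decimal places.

δ ≈ 0.6613

Indifference means u(12900) = δ^3 · u(44606), so δ^3 = u(12900)/u(44606).
With u(x) = x: δ^3 = 12900/44606 = 0.28920.
Hence δ = (0.28920)^(1/3) = 0.661300.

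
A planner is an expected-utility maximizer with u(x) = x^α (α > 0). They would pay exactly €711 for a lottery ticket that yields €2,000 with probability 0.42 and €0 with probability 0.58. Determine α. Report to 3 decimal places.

The lottery's expected utility is 0.42·u(2000) + 0.58·u(0) = 0.42·2000^α (since u(0) = 0 for α > 0).
Setting u(711) equal to that: 711^α = 0.42·2000^α ⇒ (711/2000)^α = 0.42.
Take logs: α = ln 0.42 / ln(711/2000) ≈ 0.83879.

α ≈ 0.839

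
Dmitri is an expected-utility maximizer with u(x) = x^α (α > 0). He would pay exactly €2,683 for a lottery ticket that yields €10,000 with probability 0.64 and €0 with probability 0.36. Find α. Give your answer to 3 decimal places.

EU(lottery) = 0.64·10000^α + 0.36·0 = 0.64·10000^α.
Setting u(2683) equal to that: 2683^α = 0.64·10000^α ⇒ (2683/10000)^α = 0.64.
Take logs: α = ln 0.64 / ln(2683/10000) ≈ 0.33921.

α ≈ 0.339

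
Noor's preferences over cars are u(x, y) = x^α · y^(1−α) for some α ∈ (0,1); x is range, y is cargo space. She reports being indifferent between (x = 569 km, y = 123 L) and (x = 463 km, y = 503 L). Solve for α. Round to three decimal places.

Indifference: 569^α · 123^(1−α) = 463^α · 503^(1−α).
(569/463)^α = (503/123)^(1−α); take logs: α·ln(569/463) = (1−α)·ln(503/123), i.e. α·0.206153 = (1−α)·1.408406.
So α/(1−α) = (1.408406)/(0.206153) = 6.831848, and α = 6.831848/7.831848 ≈ 0.872.

α ≈ 0.872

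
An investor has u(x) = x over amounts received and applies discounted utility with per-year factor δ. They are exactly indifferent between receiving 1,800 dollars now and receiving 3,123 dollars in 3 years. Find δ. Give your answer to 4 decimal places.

Indifference means u(1800) = δ^3 · u(3123), so δ^3 = u(1800)/u(3123).
With u(x) = x: δ^3 = 1800/3123 = 0.57637.
Hence δ = (0.57637)^(1/3) = 0.832211.

δ ≈ 0.8322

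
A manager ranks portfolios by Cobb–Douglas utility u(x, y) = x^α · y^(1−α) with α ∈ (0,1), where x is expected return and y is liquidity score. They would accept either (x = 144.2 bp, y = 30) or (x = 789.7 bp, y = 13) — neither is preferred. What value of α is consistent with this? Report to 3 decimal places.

Set the two utilities equal: 144.2^α·30^(1−α) = 789.7^α·13^(1−α).
Taking logs: α·ln 144.2 + (1−α)·ln 30 = α·ln 789.7 + (1−α)·ln 13, i.e. α·-1.700452 = (1−α)·-0.836248.
Thus α·(-2.536700) = -0.836248, so α = -0.836248/-2.536700 ≈ 0.330.

α ≈ 0.330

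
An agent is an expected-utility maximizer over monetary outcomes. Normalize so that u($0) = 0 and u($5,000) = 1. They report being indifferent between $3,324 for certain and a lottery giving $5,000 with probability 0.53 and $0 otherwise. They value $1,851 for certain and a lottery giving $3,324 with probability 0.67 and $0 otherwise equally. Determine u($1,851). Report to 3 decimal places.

0.355

From the first indifference, u($3,324) = 0.53·u($5,000) + 0.47·u($0) = 0.53·1 + 0.47·0 = 0.53.
The second indifference gives u($1,851) = 0.67·u($3,324) + 0.33·u($0) = 0.67·0.53 + 0.33·0.00 = 0.3551.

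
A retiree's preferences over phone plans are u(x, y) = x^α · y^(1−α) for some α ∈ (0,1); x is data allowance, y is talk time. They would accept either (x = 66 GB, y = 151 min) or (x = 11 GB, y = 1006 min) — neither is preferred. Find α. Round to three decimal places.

α ≈ 0.514

The Cobb–Douglas utilities coincide, so 66^α·151^(1−α) = 11^α·1006^(1−α).
Rearrange to (66/11)^α = (1006/151)^(1−α) and take logs: α·1.791759 = (1−α)·1.896458.
With A = 1.791759 and B = 1.896458: α·A = (1−α)·B, so α = B/(A+B) = 1.896458/3.688217 ≈ 0.514.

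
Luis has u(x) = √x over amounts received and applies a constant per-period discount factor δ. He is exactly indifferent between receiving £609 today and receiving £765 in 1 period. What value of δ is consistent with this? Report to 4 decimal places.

δ ≈ 0.8922

The payoff in 1 period is discounted by δ, so u(609) = δ·u(765) and δ = u(609)/u(765).
Since u(x) = √x, δ = √(609/765) = 0.89223.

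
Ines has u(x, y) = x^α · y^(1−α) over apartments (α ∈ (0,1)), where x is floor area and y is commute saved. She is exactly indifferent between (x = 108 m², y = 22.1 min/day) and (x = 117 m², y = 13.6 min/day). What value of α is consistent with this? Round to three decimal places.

α ≈ 0.858

Indifference: 108^α · 22.1^(1−α) = 117^α · 13.6^(1−α).
(108/117)^α = (13.6/22.1)^(1−α); take logs: α·ln(108/117) = (1−α)·ln(13.6/22.1), i.e. α·-0.080043 = (1−α)·-0.485508.
Thus α·(-0.565551) = -0.485508, so α = -0.485508/-0.565551 ≈ 0.858.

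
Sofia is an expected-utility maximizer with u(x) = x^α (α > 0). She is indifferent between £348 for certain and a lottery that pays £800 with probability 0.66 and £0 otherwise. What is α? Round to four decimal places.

α ≈ 0.4992

EU(lottery) = 0.66·800^α + 0.34·0 = 0.66·800^α.
Indifference: 348^α = 0.66·800^α, so (348/800)^α = 0.66.
Taking logs: α·ln(348/800) = ln(0.66), so α = -0.4155154 / -0.8324092 ≈ 0.4992.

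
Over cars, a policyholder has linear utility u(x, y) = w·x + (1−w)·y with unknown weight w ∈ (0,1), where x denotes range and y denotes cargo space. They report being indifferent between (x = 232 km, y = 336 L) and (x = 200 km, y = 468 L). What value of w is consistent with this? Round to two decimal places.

w = 0.80

Indifference: w·232 + (1−w)·336 = w·200 + (1−w)·468.
Rearranging, 32·w − 132·(1−w) = 0.
So w/(1−w) = 132/32 = 4.1250, giving w = 132/(32+132) = 0.80.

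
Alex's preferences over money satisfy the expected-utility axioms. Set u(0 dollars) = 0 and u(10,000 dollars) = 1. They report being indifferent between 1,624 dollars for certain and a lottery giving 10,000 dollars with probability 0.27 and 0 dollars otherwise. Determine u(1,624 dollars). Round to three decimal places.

The indifference gives u(1,624 dollars) = 0.27·u(10,000 dollars) + 0.73·u(0 dollars) = 0.27·1 + 0.73·0 = 0.27.

0.270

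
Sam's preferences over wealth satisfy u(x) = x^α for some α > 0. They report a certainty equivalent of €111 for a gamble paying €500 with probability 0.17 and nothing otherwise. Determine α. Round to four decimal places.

Since u(0) = 0, the lottery's EU is 0.17·500^α.
Indifference: 111^α = 0.17·500^α, so (111/500)^α = 0.17.
α = ln(0.17) / ln(111/500) = -1.7719568/-1.5050779 ≈ 1.1773.

α ≈ 1.1773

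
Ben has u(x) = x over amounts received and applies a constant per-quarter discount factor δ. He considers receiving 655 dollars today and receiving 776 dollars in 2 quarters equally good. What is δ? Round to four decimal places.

δ ≈ 0.9187

Indifference means u(655) = δ^2 · u(776), so δ^2 = u(655)/u(776).
With u(x) = x: δ^2 = 655/776 = 0.84407.
So δ = 0.84407^(1/2) ≈ 0.9187.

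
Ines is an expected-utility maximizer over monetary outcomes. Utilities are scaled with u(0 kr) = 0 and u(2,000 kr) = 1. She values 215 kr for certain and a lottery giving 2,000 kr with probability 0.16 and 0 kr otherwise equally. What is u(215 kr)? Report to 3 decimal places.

u(215 kr) equals the lottery's expected utility: 0.16·1 + 0.84·0 = 0.16.

0.160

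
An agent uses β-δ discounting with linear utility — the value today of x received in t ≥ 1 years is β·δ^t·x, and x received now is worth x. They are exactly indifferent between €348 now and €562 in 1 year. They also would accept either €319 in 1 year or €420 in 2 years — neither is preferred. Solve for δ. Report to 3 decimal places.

δ ≈ 0.760

Both payoffs in the second observation are in the future, so β drops out: δ^1·319 = δ^2·420 ⇒ δ = 319/420 = 0.75952.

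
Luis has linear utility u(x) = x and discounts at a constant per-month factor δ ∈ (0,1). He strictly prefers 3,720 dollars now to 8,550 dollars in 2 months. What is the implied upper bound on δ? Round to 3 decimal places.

Comparing present values: 3720 > δ^2·8550.
Hence δ^2 < 3720/8550 = 0.43509, and x ↦ x^(1/2) is increasing on (0,∞).
δ < (3720/8550)^(1/2) ≈ 0.660.

δ < 0.660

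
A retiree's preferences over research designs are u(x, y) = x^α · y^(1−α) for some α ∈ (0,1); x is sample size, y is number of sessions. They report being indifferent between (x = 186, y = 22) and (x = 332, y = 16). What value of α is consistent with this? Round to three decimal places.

α ≈ 0.355

Indifference: 186^α · 22^(1−α) = 332^α · 16^(1−α).
(186/332)^α = (16/22)^(1−α); take logs: α·ln(186/332) = (1−α)·ln(16/22), i.e. α·-0.579388 = (1−α)·-0.318454.
So α/(1−α) = (-0.318454)/(-0.579388) = 0.549639, and α = 0.549639/1.549639 ≈ 0.355.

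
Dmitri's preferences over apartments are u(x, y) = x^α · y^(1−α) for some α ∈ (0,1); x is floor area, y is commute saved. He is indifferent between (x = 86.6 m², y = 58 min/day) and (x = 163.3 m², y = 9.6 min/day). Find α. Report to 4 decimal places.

Set the two utilities equal: 86.6^α·58^(1−α) = 163.3^α·9.6^(1−α).
Rearrange to (86.6/163.3)^α = (9.6/58)^(1−α) and take logs: α·-0.6342892 = (1−α)·-1.7986799.
Thus α·(-2.4329691) = -1.7986799, so α = -1.7986799/-2.4329691 ≈ 0.7393.

α ≈ 0.7393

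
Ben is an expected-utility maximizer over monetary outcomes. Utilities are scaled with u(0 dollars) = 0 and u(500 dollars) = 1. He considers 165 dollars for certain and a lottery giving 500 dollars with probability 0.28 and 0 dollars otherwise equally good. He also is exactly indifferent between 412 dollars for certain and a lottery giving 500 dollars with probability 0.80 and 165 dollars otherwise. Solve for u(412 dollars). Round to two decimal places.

0.86

First, u(165 dollars) = 0.28·u(500 dollars) + 0.72·u(0 dollars) = 0.28.
The second indifference gives u(412 dollars) = 0.80·u(500 dollars) + 0.20·u(165 dollars) = 0.80·1.00 + 0.20·0.28 = 0.8560.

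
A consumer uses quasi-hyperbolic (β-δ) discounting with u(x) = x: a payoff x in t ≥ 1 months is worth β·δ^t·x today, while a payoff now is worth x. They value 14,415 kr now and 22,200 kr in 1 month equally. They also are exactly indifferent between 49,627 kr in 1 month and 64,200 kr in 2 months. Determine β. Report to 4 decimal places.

The second indifference involves only future payoffs, so β cancels: β·δ^1·49627 = β·δ^2·64200, giving δ = 49627/64200 = 0.77301.
Now use the now-vs-future pair: 14415 = β·δ·22200 gives β = 14415/(0.77301·22200) ≈ 0.8400.

β ≈ 0.8400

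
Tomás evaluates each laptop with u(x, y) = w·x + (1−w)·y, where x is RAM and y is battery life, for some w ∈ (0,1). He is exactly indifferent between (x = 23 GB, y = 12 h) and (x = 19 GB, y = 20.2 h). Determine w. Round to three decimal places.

u(23,12) = u(19,20.2) means w·23 + (1−w)·12 = w·19 + (1−w)·20.2.
Collecting terms: w·4 = (1−w)·8.2.
So w/(1−w) = 8.2/4 = 2.0500, giving w = 8.2/(4+8.2) = 0.672.

w = 0.672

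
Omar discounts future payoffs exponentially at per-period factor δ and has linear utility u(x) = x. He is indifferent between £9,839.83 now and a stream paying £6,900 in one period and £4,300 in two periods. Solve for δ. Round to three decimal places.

The stream is worth 6900δ + 4300δ² today, so 6900δ + 4300δ² = 9839.83.
That is, 4300δ² + 6900δ − 9839.83 = 0, a quadratic in δ.
δ = (−6900 + √(6900² + 4·4300·9839.83)) / (2·4300) = (−6900 + √216855076.00) / 8600 ≈ 0.910.

δ ≈ 0.910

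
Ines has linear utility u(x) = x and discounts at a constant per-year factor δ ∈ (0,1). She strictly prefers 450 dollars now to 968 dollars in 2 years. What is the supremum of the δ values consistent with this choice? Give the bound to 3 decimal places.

δ < 0.682

Under u(x) = x this choice says 450 > δ^2·968.
Hence δ^2 < 450/968 = 0.46488, and x ↦ x^(1/2) is increasing on (0,∞).
δ < 0.46488^(1/2) = 0.682.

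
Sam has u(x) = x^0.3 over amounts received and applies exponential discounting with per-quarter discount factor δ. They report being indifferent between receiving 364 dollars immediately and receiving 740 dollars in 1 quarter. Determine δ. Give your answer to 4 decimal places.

δ ≈ 0.8083

Equating discounted utilities: u(364) = δ·u(740) ⇒ δ = u(364)/u(740).
Since u(x) = x^0.3, δ = (364/740)^0.3 = 0.49189^0.3 = 0.80828.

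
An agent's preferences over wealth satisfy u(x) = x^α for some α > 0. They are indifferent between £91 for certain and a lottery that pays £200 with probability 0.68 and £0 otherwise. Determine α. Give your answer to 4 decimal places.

EU(lottery) = 0.68·200^α + 0.32·0 = 0.68·200^α.
Equating: 91^α = 0.68·200^α, i.e. 0.4550^α = 0.68.
α = ln(0.68) / ln(91/200) = -0.3856625/-0.7874579 ≈ 0.4898.

α ≈ 0.4898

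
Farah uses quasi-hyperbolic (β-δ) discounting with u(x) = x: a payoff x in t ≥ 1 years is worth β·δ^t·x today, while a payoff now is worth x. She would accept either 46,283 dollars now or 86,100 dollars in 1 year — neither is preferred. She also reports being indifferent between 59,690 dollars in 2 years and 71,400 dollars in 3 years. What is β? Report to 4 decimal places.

β ≈ 0.6430

The second indifference involves only future payoffs, so β cancels: β·δ^2·59690 = β·δ^3·71400, giving δ = 59690/71400 = 0.83599.
Now use the now-vs-future pair: 46283 = β·δ·86100 gives β = 46283/(0.83599·86100) ≈ 0.6430.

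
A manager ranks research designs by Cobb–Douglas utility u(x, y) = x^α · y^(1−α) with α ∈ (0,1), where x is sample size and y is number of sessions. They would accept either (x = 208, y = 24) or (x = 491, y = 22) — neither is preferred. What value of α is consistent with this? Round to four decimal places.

Set the two utilities equal: 208^α·24^(1−α) = 491^α·22^(1−α).
Taking logs: α·ln 208 + (1−α)·ln 24 = α·ln 491 + (1−α)·ln 22, i.e. α·-0.8589060 = (1−α)·-0.0870114.
With A = -0.8589060 and B = -0.0870114: α·A = (1−α)·B, so α = B/(A+B) = -0.0870114/-0.9459174 ≈ 0.0920.

α ≈ 0.0920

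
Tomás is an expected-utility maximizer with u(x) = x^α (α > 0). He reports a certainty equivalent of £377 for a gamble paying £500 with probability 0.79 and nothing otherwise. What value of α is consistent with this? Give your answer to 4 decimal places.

The lottery's expected utility is 0.79·u(500) + 0.21·u(0) = 0.79·500^α (since u(0) = 0 for α > 0).
Equating: 377^α = 0.79·500^α, i.e. 0.7540^α = 0.79.
Taking logs: α·ln(377/500) = ln(0.79), so α = -0.2357223 / -0.2823629 ≈ 0.8348.

α ≈ 0.8348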